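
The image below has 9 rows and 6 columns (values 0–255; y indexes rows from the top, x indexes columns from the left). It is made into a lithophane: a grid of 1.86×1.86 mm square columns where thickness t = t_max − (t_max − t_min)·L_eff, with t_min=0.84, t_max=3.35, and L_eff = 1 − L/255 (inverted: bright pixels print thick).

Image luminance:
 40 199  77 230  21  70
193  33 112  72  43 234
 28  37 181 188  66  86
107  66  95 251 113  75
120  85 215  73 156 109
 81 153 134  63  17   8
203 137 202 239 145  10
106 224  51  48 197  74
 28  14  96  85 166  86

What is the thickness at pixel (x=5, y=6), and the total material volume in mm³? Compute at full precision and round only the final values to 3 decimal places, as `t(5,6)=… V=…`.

span = t_max - t_min = 3.35 - 0.84 = 2.510
L(5,6) = 10, L_eff = 1 - 10/255 = 0.960784 (inverted)
t(5,6) = 3.35 - 2.510·0.960784 = 0.938
Σt over all 9·6 pixels = 1324061/12750 ≈ 103.8479216
V = pitch²·Σt = 1.86²·1324061/12750 = 359.272

t(5,6)=0.938 V=359.272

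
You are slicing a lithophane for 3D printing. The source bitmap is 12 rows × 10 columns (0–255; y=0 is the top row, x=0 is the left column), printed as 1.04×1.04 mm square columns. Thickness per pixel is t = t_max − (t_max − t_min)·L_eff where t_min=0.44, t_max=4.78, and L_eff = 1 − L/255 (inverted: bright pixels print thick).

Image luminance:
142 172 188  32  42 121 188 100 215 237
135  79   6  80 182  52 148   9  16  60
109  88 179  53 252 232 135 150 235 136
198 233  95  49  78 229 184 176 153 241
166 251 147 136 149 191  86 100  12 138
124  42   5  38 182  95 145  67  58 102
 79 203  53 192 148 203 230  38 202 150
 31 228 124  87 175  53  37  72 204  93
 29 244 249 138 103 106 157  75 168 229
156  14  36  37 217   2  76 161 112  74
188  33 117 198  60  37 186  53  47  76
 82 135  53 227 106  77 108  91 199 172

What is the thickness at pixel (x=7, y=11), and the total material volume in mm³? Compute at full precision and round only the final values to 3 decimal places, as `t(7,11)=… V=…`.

t(7,11)=1.989 V=330.897

span = t_max - t_min = 4.78 - 0.44 = 4.340
L(7,11) = 91, L_eff = 1 - 91/255 = 0.643137 (inverted)
t(7,11) = 4.78 - 4.340·0.643137 = 1.989
Σt over all 12·10 pixels = 3900641/12750 ≈ 305.9326275
V = pitch²·Σt = 1.04²·3900641/12750 = 330.897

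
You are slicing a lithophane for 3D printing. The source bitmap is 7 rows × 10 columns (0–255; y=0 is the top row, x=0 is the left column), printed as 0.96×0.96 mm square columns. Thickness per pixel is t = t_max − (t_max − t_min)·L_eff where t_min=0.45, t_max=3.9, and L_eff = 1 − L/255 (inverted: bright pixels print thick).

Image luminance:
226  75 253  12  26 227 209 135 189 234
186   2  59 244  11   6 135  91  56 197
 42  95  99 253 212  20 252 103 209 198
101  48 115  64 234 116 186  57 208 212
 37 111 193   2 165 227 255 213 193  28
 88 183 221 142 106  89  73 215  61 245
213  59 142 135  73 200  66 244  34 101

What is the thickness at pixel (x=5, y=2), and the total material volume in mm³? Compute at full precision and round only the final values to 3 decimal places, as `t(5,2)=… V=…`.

t(5,2)=0.721 V=147.620

span = t_max - t_min = 3.9 - 0.45 = 3.450
L(5,2) = 20, L_eff = 1 - 20/255 = 0.921569 (inverted)
t(5,2) = 3.9 - 3.450·0.921569 = 0.721
Σt over all 7·10 pixels = 272303/1700 ≈ 160.1782353
V = pitch²·Σt = 0.96²·272303/1700 = 147.620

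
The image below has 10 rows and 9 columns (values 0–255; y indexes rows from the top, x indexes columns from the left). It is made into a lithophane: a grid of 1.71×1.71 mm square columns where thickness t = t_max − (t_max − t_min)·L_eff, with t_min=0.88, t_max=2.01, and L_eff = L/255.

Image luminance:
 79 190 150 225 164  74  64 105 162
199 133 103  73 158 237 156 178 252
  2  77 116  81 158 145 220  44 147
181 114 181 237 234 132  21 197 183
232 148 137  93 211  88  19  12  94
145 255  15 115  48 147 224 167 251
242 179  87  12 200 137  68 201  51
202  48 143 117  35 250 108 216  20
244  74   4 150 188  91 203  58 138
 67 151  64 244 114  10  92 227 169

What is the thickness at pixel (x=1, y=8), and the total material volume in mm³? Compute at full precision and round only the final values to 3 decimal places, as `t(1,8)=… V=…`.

t(1,8)=1.682 V=371.183

span = t_max - t_min = 2.01 - 0.88 = 1.130
L(1,8) = 74, L_eff = 74/255 = 0.290196
t(1,8) = 2.01 - 1.130·0.290196 = 1.682
Σt over all 10·9 pixels = 1078983/8500 ≈ 126.9391765
V = pitch²·Σt = 1.71²·1078983/8500 = 371.183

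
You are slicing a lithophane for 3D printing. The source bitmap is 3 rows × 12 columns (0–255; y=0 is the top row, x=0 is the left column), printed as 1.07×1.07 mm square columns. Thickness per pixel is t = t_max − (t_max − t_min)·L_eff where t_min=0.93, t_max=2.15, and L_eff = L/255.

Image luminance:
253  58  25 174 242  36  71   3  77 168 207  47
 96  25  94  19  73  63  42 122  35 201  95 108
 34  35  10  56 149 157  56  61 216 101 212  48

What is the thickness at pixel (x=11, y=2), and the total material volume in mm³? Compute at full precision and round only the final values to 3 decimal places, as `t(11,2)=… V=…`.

span = t_max - t_min = 2.15 - 0.93 = 1.220
L(11,2) = 48, L_eff = 48/255 = 0.188235
t(11,2) = 2.15 - 1.220·0.188235 = 1.920
Σt over all 3·12 pixels = 775241/12750 ≈ 60.8032157
V = pitch²·Σt = 1.07²·775241/12750 = 69.614

t(11,2)=1.920 V=69.614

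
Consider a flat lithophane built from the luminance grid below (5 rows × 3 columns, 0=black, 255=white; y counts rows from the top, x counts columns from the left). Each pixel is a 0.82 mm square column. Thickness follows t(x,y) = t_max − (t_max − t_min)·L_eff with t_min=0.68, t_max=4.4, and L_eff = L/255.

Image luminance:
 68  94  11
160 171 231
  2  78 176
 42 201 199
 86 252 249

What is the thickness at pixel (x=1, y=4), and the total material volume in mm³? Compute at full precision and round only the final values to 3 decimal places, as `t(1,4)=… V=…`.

t(1,4)=0.724 V=24.564

span = t_max - t_min = 4.4 - 0.68 = 3.720
L(1,4) = 252, L_eff = 252/255 = 0.988235
t(1,4) = 4.4 - 3.720·0.988235 = 0.724
Σt over all 5·3 pixels = 15526/425 ≈ 36.5317647
V = pitch²·Σt = 0.82²·15526/425 = 24.564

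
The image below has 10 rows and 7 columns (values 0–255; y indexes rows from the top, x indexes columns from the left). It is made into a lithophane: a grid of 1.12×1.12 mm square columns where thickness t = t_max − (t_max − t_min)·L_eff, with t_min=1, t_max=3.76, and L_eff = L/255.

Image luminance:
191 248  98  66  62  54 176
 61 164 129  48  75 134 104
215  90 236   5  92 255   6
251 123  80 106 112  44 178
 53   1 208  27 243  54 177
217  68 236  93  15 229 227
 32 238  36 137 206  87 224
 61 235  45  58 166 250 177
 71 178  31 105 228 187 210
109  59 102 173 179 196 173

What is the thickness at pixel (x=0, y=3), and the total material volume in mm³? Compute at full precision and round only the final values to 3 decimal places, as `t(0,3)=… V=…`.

t(0,3)=1.043 V=205.195

span = t_max - t_min = 3.76 - 1 = 2.760
L(0,3) = 251, L_eff = 251/255 = 0.984314
t(0,3) = 3.76 - 2.760·0.984314 = 1.043
Σt over all 10·7 pixels = 347608/2125 ≈ 163.5802353
V = pitch²·Σt = 1.12²·347608/2125 = 205.195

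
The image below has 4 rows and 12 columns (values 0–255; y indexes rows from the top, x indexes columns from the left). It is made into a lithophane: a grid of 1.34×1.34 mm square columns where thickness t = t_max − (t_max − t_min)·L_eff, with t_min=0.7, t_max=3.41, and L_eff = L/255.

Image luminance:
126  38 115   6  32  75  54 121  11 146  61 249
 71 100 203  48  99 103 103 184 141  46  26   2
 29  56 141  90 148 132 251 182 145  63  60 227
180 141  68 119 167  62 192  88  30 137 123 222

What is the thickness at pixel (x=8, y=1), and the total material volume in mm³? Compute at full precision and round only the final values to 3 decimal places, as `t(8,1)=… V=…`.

t(8,1)=1.912 V=194.426

span = t_max - t_min = 3.41 - 0.7 = 2.710
L(8,1) = 141, L_eff = 141/255 = 0.552941
t(8,1) = 3.41 - 2.710·0.552941 = 1.912
Σt over all 4·12 pixels = 2761117/25500 ≈ 108.2790980
V = pitch²·Σt = 1.34²·2761117/25500 = 194.426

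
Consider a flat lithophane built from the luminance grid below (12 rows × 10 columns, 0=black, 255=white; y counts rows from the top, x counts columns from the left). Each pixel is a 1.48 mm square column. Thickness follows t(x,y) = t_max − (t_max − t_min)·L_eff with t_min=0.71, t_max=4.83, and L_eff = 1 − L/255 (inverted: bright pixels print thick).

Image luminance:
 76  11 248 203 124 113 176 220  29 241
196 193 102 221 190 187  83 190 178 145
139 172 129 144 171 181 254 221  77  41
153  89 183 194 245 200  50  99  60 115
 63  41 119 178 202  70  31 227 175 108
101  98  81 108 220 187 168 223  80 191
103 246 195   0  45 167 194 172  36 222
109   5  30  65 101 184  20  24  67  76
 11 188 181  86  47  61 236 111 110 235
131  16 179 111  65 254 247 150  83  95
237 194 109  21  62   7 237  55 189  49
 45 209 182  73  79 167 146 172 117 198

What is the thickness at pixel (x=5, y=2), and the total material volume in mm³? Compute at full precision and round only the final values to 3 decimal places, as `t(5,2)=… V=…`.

t(5,2)=3.634 V=750.031

span = t_max - t_min = 4.83 - 0.71 = 4.120
L(5,2) = 181, L_eff = 1 - 181/255 = 0.290196 (inverted)
t(5,2) = 4.83 - 4.120·0.290196 = 3.634
Σt over all 12·10 pixels = 436582/1275 ≈ 342.4172549
V = pitch²·Σt = 1.48²·436582/1275 = 750.031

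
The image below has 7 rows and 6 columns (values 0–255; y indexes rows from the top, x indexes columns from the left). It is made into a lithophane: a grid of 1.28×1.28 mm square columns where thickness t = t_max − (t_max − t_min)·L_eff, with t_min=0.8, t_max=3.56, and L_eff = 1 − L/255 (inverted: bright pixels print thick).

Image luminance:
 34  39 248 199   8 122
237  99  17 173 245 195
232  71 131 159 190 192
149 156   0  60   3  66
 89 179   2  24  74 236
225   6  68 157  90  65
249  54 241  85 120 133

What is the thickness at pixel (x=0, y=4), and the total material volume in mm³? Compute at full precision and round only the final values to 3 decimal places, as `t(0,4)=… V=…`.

t(0,4)=1.763 V=145.880

span = t_max - t_min = 3.56 - 0.8 = 2.760
L(0,4) = 89, L_eff = 1 - 89/255 = 0.650980 (inverted)
t(0,4) = 3.56 - 2.760·0.650980 = 1.763
Σt over all 7·6 pixels = 189206/2125 ≈ 89.0381176
V = pitch²·Σt = 1.28²·189206/2125 = 145.880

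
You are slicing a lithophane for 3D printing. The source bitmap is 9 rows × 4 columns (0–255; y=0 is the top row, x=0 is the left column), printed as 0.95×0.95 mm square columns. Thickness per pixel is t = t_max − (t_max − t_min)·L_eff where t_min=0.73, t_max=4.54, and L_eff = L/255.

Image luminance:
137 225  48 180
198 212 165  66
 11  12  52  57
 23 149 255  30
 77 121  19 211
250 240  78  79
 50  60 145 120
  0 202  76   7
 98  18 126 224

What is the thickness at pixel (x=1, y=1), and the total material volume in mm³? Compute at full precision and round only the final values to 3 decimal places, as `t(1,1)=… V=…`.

span = t_max - t_min = 4.54 - 0.73 = 3.810
L(1,1) = 212, L_eff = 212/255 = 0.831373
t(1,1) = 4.54 - 3.810·0.831373 = 1.372
Σt over all 9·4 pixels = 878573/8500 ≈ 103.3615294
V = pitch²·Σt = 0.95²·878573/8500 = 93.284

t(1,1)=1.372 V=93.284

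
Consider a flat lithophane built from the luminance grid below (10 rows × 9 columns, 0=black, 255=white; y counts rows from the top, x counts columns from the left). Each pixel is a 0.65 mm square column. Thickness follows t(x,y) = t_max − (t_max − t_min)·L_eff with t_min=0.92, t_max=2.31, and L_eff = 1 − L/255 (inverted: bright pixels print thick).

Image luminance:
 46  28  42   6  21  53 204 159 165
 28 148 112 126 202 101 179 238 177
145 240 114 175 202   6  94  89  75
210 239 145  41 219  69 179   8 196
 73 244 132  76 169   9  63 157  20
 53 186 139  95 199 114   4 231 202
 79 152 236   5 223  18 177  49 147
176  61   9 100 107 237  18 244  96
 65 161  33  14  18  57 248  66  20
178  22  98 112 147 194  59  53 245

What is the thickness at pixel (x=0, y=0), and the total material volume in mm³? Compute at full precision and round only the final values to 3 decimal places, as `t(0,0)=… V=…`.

t(0,0)=1.171 V=59.328

span = t_max - t_min = 2.31 - 0.92 = 1.390
L(0,0) = 46, L_eff = 1 - 46/255 = 0.819608 (inverted)
t(0,0) = 2.31 - 1.390·0.819608 = 1.171
Σt over all 10·9 pixels = 3580769/25500 ≈ 140.4223137
V = pitch²·Σt = 0.65²·3580769/25500 = 59.328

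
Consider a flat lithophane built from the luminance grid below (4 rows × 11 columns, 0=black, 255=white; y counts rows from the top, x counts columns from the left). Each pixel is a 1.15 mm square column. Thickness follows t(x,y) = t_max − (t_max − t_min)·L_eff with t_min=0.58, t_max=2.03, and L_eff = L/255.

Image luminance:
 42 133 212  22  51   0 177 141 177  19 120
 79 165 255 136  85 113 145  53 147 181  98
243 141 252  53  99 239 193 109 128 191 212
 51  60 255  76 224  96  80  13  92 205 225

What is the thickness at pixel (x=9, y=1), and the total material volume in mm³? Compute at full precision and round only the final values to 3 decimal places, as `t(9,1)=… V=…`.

t(9,1)=1.001 V=74.599

span = t_max - t_min = 2.03 - 0.58 = 1.450
L(9,1) = 181, L_eff = 181/255 = 0.709804
t(9,1) = 2.03 - 1.450·0.709804 = 1.001
Σt over all 4·11 pixels = 14384/255 ≈ 56.4078431
V = pitch²·Σt = 1.15²·14384/255 = 74.599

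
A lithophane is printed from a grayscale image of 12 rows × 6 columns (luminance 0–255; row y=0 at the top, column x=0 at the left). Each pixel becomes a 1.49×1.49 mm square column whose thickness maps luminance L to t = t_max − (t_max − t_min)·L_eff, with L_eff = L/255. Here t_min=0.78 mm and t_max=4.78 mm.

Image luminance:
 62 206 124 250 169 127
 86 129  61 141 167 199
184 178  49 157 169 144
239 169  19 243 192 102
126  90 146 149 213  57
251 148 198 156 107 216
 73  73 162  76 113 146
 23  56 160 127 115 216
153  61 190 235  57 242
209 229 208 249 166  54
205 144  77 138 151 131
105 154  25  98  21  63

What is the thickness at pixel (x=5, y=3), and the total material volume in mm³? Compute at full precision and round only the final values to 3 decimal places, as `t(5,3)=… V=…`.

span = t_max - t_min = 4.78 - 0.78 = 4.000
L(5,3) = 102, L_eff = 102/255 = 0.400000
t(5,3) = 4.78 - 4.000·0.400000 = 3.180
Σt over all 12·6 pixels = 78748/425 ≈ 185.2894118
V = pitch²·Σt = 1.49²·78748/425 = 411.361

t(5,3)=3.180 V=411.361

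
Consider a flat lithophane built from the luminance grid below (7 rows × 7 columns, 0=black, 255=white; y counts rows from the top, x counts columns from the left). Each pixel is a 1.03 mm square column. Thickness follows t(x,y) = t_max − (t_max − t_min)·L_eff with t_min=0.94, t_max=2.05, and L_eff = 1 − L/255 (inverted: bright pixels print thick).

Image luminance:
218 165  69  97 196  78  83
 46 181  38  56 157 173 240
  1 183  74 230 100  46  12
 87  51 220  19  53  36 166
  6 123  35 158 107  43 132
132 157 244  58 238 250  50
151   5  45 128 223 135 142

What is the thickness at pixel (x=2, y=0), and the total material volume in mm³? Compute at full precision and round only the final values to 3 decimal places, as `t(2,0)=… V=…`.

t(2,0)=1.240 V=74.897

span = t_max - t_min = 2.05 - 0.94 = 1.110
L(2,0) = 69, L_eff = 1 - 69/255 = 0.729412 (inverted)
t(2,0) = 2.05 - 1.110·0.729412 = 1.240
Σt over all 7·7 pixels = 600079/8500 ≈ 70.5975294
V = pitch²·Σt = 1.03²·600079/8500 = 74.897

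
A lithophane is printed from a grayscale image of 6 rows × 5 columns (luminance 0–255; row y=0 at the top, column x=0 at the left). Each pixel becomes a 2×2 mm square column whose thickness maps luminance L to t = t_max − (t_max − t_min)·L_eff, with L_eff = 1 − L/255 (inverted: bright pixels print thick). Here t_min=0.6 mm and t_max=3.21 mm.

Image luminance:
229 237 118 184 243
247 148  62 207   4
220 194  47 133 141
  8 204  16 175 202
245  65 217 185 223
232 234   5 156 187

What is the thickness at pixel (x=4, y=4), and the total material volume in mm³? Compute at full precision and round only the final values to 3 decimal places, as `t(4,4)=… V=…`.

span = t_max - t_min = 3.21 - 0.6 = 2.610
L(4,4) = 223, L_eff = 1 - 223/255 = 0.125490 (inverted)
t(4,4) = 3.21 - 2.610·0.125490 = 2.882
Σt over all 6·5 pixels = 141954/2125 ≈ 66.8018824
V = pitch²·Σt = 2²·141954/2125 = 267.208

t(4,4)=2.882 V=267.208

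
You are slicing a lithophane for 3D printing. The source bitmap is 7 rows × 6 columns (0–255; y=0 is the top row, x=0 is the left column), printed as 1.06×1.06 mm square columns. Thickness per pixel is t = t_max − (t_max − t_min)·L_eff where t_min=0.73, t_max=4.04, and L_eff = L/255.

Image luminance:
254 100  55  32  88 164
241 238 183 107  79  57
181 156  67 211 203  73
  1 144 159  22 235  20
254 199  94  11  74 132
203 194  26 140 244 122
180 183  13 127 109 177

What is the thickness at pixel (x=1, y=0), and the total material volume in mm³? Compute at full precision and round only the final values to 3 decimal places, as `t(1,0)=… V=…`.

span = t_max - t_min = 4.04 - 0.73 = 3.310
L(1,0) = 100, L_eff = 100/255 = 0.392157
t(1,0) = 4.04 - 3.310·0.392157 = 2.742
Σt over all 7·6 pixels = 622282/6375 ≈ 97.6128627
V = pitch²·Σt = 1.06²·622282/6375 = 109.678

t(1,0)=2.742 V=109.678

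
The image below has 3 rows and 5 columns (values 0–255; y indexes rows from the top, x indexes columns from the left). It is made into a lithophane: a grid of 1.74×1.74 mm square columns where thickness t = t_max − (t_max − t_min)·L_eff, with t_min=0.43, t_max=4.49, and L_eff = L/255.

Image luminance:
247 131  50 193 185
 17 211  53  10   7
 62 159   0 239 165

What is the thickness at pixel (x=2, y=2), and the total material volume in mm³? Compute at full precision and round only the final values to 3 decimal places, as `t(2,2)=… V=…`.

span = t_max - t_min = 4.49 - 0.43 = 4.060
L(2,2) = 0, L_eff = 0/255 = 0.000000
t(2,2) = 4.49 - 4.060·0.000000 = 4.490
Σt over all 3·5 pixels = 1015451/25500 ≈ 39.8216078
V = pitch²·Σt = 1.74²·1015451/25500 = 120.564

t(2,2)=4.490 V=120.564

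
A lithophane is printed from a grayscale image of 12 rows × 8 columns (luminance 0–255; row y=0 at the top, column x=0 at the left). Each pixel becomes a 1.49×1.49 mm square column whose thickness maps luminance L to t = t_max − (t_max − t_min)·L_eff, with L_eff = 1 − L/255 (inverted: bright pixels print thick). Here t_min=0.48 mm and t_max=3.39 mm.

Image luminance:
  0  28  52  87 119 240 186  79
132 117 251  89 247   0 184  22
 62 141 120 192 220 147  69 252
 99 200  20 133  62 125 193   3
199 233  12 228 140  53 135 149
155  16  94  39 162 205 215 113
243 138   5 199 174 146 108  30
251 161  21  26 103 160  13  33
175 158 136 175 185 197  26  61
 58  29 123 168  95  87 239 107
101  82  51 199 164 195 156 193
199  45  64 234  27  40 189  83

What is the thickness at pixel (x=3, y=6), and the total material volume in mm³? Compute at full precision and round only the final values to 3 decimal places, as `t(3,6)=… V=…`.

span = t_max - t_min = 3.39 - 0.48 = 2.910
L(3,6) = 199, L_eff = 1 - 199/255 = 0.219608 (inverted)
t(3,6) = 3.39 - 2.910·0.219608 = 2.751
Σt over all 12·8 pixels = 1543167/8500 ≈ 181.5490588
V = pitch²·Σt = 1.49²·1543167/8500 = 403.057

t(3,6)=2.751 V=403.057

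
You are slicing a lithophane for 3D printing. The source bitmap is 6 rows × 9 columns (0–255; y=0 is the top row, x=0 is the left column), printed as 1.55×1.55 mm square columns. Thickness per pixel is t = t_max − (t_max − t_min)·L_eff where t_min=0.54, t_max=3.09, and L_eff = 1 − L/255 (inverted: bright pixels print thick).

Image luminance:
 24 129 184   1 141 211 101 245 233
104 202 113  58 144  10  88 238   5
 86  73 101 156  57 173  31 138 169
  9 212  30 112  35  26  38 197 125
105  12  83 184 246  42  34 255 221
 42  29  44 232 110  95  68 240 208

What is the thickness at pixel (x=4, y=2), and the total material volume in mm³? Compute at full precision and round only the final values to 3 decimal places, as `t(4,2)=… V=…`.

span = t_max - t_min = 3.09 - 0.54 = 2.550
L(4,2) = 57, L_eff = 1 - 57/255 = 0.776471 (inverted)
t(4,2) = 3.09 - 2.550·0.776471 = 1.110
Σt over all 6·9 pixels = 91.65
V = pitch²·Σt = 1.55²·91.65 = 220.189

t(4,2)=1.110 V=220.189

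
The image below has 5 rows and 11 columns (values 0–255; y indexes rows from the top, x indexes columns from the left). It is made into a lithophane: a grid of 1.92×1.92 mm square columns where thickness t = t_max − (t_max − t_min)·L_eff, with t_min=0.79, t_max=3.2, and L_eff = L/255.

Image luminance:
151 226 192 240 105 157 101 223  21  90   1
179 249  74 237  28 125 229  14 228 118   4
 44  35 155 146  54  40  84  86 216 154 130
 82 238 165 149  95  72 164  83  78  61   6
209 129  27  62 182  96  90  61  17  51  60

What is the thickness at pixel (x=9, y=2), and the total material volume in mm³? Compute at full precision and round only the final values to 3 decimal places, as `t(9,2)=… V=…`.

t(9,2)=1.745 V=428.861

span = t_max - t_min = 3.2 - 0.79 = 2.410
L(9,2) = 154, L_eff = 154/255 = 0.603922
t(9,2) = 3.2 - 2.410·0.603922 = 1.745
Σt over all 5·11 pixels = 2966567/25500 ≈ 116.3359608
V = pitch²·Σt = 1.92²·2966567/25500 = 428.861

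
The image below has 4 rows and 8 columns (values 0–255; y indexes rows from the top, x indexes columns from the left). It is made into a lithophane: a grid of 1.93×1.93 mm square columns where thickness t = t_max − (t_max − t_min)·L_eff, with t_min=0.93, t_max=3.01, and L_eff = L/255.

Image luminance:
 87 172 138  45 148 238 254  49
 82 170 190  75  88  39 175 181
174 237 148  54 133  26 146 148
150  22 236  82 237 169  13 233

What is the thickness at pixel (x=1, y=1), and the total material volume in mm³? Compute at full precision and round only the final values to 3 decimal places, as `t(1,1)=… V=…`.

span = t_max - t_min = 3.01 - 0.93 = 2.080
L(1,1) = 170, L_eff = 170/255 = 0.666667
t(1,1) = 3.01 - 2.080·0.666667 = 1.623
Σt over all 4·8 pixels = 388412/6375 ≈ 60.9273725
V = pitch²·Σt = 1.93²·388412/6375 = 226.948

t(1,1)=1.623 V=226.948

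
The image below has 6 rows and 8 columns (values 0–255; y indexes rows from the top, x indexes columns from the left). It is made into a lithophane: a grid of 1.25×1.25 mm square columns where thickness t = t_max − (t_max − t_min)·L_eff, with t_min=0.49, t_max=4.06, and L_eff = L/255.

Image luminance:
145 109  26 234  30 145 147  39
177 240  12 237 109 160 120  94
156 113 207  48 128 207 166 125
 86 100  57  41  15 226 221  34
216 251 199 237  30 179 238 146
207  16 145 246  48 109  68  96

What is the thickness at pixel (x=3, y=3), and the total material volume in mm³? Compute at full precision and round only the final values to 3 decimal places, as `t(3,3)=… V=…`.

span = t_max - t_min = 4.06 - 0.49 = 3.570
L(3,3) = 41, L_eff = 41/255 = 0.160784
t(3,3) = 4.06 - 3.570·0.160784 = 3.486
Σt over all 6·8 pixels = 105.49
V = pitch²·Σt = 1.25²·105.49 = 164.828

t(3,3)=3.486 V=164.828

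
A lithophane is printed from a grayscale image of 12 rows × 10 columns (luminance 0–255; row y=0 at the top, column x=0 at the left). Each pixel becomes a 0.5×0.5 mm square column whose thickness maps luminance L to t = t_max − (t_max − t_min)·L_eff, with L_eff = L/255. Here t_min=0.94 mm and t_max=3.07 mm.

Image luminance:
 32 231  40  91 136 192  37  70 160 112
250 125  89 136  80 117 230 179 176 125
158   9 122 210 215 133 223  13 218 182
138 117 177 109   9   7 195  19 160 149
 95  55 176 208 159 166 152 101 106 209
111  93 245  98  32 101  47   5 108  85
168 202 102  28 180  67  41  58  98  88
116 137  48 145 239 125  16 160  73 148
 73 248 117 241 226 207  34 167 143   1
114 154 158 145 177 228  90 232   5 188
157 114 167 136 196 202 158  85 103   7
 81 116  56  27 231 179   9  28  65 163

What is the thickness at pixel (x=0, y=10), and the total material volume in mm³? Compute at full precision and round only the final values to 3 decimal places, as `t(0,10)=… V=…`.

t(0,10)=1.759 V=60.797

span = t_max - t_min = 3.07 - 0.94 = 2.130
L(0,10) = 157, L_eff = 157/255 = 0.615686
t(0,10) = 3.07 - 2.130·0.615686 = 1.759
Σt over all 12·10 pixels = 206711/850 ≈ 243.1894118
V = pitch²·Σt = 0.5²·206711/850 = 60.797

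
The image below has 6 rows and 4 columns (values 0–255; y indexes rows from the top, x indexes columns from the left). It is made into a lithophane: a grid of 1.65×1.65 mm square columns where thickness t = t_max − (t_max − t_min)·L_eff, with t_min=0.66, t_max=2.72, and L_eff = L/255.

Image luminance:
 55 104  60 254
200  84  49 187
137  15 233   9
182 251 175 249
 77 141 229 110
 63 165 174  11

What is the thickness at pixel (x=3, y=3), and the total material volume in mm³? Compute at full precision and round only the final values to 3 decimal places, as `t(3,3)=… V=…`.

span = t_max - t_min = 2.72 - 0.66 = 2.060
L(3,3) = 249, L_eff = 249/255 = 0.976471
t(3,3) = 2.72 - 2.060·0.976471 = 0.708
Σt over all 6·4 pixels = 250639/6375 ≈ 39.3159216
V = pitch²·Σt = 1.65²·250639/6375 = 107.038

t(3,3)=0.708 V=107.038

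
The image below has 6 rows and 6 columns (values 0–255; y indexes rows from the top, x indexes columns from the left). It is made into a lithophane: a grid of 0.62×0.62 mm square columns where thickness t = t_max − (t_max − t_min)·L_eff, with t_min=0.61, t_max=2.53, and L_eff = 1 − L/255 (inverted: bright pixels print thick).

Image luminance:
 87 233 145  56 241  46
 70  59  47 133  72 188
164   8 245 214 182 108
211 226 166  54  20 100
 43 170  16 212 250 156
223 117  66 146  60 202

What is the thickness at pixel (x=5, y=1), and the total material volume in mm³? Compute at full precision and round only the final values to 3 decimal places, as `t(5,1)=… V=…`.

span = t_max - t_min = 2.53 - 0.61 = 1.920
L(5,1) = 188, L_eff = 1 - 188/255 = 0.262745 (inverted)
t(5,1) = 2.53 - 1.920·0.262745 = 2.026
Σt over all 6·6 pixels = 122441/2125 ≈ 57.6192941
V = pitch²·Σt = 0.62²·122441/2125 = 22.149

t(5,1)=2.026 V=22.149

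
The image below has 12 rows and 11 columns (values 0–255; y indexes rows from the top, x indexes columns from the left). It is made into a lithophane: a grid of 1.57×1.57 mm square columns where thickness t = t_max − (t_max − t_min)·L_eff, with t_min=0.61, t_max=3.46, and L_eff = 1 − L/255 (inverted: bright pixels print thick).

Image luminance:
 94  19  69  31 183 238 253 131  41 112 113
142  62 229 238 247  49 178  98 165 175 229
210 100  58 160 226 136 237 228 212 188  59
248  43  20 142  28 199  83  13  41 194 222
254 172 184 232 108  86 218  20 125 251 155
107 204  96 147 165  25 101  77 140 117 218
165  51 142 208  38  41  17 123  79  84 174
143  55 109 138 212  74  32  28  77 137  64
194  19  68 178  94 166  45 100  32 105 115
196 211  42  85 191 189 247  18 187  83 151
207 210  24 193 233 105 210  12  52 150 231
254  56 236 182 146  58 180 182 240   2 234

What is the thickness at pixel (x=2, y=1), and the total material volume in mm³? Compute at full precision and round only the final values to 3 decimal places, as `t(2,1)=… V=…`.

span = t_max - t_min = 3.46 - 0.61 = 2.850
L(2,1) = 229, L_eff = 1 - 229/255 = 0.101961 (inverted)
t(2,1) = 3.46 - 2.850·0.101961 = 3.169
Σt over all 12·11 pixels = 94443/340 ≈ 277.7735294
V = pitch²·Σt = 1.57²·94443/340 = 684.684

t(2,1)=3.169 V=684.684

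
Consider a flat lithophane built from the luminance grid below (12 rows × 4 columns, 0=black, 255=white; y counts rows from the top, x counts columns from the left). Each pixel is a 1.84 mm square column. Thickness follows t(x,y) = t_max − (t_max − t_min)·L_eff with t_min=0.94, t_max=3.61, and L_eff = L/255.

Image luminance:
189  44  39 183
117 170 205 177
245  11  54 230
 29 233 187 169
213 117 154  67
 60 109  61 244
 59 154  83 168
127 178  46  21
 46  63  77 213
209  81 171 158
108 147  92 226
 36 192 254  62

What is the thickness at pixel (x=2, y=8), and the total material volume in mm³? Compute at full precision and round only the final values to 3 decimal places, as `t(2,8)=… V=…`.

span = t_max - t_min = 3.61 - 0.94 = 2.670
L(2,8) = 77, L_eff = 77/255 = 0.301961
t(2,8) = 3.61 - 2.670·0.301961 = 2.804
Σt over all 12·4 pixels = 457069/4250 ≈ 107.5456471
V = pitch²·Σt = 1.84²·457069/4250 = 364.107

t(2,8)=2.804 V=364.107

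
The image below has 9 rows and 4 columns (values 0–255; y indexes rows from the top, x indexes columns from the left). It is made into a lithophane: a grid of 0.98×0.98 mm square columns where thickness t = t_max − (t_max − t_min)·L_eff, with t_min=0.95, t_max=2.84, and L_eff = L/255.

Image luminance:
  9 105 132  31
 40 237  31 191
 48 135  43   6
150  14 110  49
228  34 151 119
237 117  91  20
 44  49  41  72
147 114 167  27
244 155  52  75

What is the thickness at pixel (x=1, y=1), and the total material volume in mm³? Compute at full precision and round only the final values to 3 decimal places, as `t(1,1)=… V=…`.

t(1,1)=1.083 V=73.171

span = t_max - t_min = 2.84 - 0.95 = 1.890
L(1,1) = 237, L_eff = 237/255 = 0.929412
t(1,1) = 2.84 - 1.890·0.929412 = 1.083
Σt over all 9·4 pixels = 129519/1700 ≈ 76.1876471
V = pitch²·Σt = 0.98²·129519/1700 = 73.171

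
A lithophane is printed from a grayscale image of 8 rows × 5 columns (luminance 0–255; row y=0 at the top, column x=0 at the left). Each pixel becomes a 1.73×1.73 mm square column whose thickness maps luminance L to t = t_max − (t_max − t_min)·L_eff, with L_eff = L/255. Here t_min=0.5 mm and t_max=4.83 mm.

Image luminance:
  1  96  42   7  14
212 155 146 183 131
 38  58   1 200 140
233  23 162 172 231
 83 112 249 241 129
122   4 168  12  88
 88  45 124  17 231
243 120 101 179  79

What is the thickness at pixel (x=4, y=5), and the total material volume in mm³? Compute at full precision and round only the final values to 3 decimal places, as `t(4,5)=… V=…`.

span = t_max - t_min = 4.83 - 0.5 = 4.330
L(4,5) = 88, L_eff = 88/255 = 0.345098
t(4,5) = 4.83 - 4.330·0.345098 = 3.336
Σt over all 8·5 pixels = 48336/425 ≈ 113.7317647
V = pitch²·Σt = 1.73²·48336/425 = 340.388

t(4,5)=3.336 V=340.388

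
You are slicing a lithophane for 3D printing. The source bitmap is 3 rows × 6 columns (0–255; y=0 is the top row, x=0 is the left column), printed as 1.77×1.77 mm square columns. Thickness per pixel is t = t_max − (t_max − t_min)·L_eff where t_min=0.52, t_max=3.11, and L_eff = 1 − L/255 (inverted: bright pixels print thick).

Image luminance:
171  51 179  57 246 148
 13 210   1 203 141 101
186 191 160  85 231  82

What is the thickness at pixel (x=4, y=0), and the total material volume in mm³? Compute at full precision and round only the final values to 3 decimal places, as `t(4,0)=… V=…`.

span = t_max - t_min = 3.11 - 0.52 = 2.590
L(4,0) = 246, L_eff = 1 - 246/255 = 0.035294 (inverted)
t(4,0) = 3.11 - 2.590·0.035294 = 3.019
Σt over all 3·6 pixels = 218696/6375 ≈ 34.3052549
V = pitch²·Σt = 1.77²·218696/6375 = 107.475

t(4,0)=3.019 V=107.475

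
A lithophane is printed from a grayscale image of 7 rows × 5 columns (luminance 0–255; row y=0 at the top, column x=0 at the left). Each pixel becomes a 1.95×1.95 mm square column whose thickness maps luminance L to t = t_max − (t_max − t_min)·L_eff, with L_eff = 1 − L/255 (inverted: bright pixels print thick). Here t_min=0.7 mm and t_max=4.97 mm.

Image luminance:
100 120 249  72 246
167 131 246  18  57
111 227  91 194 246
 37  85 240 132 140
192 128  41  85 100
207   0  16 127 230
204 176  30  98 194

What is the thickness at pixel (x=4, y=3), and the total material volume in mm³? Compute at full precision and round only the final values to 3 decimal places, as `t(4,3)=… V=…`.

span = t_max - t_min = 4.97 - 0.7 = 4.270
L(4,3) = 140, L_eff = 1 - 140/255 = 0.450980 (inverted)
t(4,3) = 4.97 - 4.270·0.450980 = 3.044
Σt over all 7·5 pixels = 882483/8500 ≈ 103.8215294
V = pitch²·Σt = 1.95²·882483/8500 = 394.781

t(4,3)=3.044 V=394.781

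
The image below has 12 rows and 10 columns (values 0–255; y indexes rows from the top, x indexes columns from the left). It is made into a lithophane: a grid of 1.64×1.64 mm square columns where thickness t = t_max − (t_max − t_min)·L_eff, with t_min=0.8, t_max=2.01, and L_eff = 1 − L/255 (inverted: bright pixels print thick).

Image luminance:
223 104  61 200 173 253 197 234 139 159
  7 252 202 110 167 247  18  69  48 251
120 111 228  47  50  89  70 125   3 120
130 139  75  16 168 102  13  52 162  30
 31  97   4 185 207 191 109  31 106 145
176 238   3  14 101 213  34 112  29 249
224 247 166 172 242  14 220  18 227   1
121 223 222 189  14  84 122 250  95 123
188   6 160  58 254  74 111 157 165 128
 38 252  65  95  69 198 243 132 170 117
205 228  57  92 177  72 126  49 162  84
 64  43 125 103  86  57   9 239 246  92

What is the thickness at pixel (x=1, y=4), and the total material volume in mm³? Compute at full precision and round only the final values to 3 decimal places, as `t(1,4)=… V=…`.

span = t_max - t_min = 2.01 - 0.8 = 1.210
L(1,4) = 97, L_eff = 1 - 97/255 = 0.619608 (inverted)
t(1,4) = 2.01 - 1.210·0.619608 = 1.260
Σt over all 12·10 pixels = 4288289/25500 ≈ 168.1681961
V = pitch²·Σt = 1.64²·4288289/25500 = 452.305

t(1,4)=1.260 V=452.305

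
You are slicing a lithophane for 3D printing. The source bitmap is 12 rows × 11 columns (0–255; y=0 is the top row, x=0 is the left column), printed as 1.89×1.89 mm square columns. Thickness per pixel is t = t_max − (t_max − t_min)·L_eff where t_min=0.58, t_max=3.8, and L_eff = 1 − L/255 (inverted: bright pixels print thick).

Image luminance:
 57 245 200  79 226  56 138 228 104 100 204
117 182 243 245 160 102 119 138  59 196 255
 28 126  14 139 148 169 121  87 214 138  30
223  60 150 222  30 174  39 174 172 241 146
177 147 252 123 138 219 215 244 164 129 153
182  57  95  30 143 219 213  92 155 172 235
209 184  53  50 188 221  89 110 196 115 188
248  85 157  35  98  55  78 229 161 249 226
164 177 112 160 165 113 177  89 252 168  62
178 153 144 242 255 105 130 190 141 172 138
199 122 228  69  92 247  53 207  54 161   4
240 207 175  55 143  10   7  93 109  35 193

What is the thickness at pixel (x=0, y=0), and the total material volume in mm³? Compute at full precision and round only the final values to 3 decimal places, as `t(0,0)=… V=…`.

t(0,0)=1.300 V=1142.502

span = t_max - t_min = 3.8 - 0.58 = 3.220
L(0,0) = 57, L_eff = 1 - 57/255 = 0.776471 (inverted)
t(0,0) = 3.8 - 3.220·0.776471 = 1.300
Σt over all 12·11 pixels = 679661/2125 ≈ 319.8404706
V = pitch²·Σt = 1.89²·679661/2125 = 1142.502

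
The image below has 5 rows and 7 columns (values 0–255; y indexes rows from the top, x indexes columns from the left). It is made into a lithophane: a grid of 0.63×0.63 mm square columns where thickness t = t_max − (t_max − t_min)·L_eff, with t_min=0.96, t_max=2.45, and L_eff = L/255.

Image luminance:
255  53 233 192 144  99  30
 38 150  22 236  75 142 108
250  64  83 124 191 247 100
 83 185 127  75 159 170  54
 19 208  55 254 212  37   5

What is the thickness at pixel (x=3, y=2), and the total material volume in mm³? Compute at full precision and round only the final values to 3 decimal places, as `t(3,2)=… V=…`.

span = t_max - t_min = 2.45 - 0.96 = 1.490
L(3,2) = 124, L_eff = 124/255 = 0.486275
t(3,2) = 2.45 - 1.490·0.486275 = 1.725
Σt over all 5·7 pixels = 253209/4250 ≈ 59.5785882
V = pitch²·Σt = 0.63²·253209/4250 = 23.647

t(3,2)=1.725 V=23.647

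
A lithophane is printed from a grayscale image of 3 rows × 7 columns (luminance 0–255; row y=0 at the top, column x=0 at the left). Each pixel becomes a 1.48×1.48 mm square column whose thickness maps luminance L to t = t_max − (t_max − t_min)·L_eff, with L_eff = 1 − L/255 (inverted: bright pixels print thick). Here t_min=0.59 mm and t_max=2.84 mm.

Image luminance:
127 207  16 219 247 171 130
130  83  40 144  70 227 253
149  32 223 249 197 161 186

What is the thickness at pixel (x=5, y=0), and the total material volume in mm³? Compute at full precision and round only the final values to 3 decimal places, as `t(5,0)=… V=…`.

span = t_max - t_min = 2.84 - 0.59 = 2.250
L(5,0) = 171, L_eff = 1 - 171/255 = 0.329412 (inverted)
t(5,0) = 2.84 - 2.250·0.329412 = 2.099
Σt over all 3·7 pixels = 34989/850 ≈ 41.1635294
V = pitch²·Σt = 1.48²·34989/850 = 90.165

t(5,0)=2.099 V=90.165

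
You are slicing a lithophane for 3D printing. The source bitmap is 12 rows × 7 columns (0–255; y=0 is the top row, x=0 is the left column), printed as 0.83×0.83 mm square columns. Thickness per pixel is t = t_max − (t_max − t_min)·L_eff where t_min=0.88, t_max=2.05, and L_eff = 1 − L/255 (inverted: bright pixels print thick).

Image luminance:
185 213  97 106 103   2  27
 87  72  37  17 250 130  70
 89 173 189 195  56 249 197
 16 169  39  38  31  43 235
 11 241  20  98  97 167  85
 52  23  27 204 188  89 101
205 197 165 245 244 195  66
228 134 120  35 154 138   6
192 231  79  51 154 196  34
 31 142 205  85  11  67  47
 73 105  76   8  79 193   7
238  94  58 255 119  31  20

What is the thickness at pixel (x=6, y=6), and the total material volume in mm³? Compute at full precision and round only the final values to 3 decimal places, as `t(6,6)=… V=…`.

t(6,6)=1.183 V=81.049

span = t_max - t_min = 2.05 - 0.88 = 1.170
L(6,6) = 66, L_eff = 1 - 66/255 = 0.741176 (inverted)
t(6,6) = 2.05 - 1.170·0.741176 = 1.183
Σt over all 12·7 pixels = 1000029/8500 ≈ 117.6504706
V = pitch²·Σt = 0.83²·1000029/8500 = 81.049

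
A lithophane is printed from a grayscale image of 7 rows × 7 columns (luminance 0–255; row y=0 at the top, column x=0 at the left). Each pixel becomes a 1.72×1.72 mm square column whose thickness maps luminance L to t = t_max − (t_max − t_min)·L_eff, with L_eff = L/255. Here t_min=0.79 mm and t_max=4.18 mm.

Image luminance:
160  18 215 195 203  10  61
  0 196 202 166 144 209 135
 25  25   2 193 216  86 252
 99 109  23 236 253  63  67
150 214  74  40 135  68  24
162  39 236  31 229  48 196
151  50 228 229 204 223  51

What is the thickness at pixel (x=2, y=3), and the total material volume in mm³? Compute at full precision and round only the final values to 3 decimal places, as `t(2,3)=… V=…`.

t(2,3)=3.874 V=356.395

span = t_max - t_min = 4.18 - 0.79 = 3.390
L(2,3) = 23, L_eff = 23/255 = 0.090196
t(2,3) = 4.18 - 3.390·0.090196 = 3.874
Σt over all 7·7 pixels = 204797/1700 ≈ 120.4688235
V = pitch²·Σt = 1.72²·204797/1700 = 356.395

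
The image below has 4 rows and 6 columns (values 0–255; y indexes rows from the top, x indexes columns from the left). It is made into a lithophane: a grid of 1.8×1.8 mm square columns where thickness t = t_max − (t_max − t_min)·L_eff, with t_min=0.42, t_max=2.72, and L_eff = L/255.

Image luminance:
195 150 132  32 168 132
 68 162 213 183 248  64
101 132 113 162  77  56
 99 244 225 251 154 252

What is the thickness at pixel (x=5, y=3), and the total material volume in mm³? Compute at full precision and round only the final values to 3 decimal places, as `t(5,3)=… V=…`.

t(5,3)=0.447 V=105.923

span = t_max - t_min = 2.72 - 0.42 = 2.300
L(5,3) = 252, L_eff = 252/255 = 0.988235
t(5,3) = 2.72 - 2.300·0.988235 = 0.447
Σt over all 4·6 pixels = 16673/510 ≈ 32.6921569
V = pitch²·Σt = 1.8²·16673/510 = 105.923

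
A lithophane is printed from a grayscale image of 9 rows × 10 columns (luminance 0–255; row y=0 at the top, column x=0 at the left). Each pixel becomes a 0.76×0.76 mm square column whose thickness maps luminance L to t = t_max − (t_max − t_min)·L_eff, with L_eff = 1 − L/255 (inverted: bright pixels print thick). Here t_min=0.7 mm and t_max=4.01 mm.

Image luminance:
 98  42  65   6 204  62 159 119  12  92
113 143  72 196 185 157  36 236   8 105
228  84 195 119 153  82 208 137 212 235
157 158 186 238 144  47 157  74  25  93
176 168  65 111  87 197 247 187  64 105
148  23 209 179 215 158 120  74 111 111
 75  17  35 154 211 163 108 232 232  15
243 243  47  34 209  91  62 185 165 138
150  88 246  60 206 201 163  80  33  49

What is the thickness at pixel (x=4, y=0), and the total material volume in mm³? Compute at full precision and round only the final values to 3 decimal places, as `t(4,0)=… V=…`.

span = t_max - t_min = 4.01 - 0.7 = 3.310
L(4,0) = 204, L_eff = 1 - 204/255 = 0.200000 (inverted)
t(4,0) = 4.01 - 3.310·0.200000 = 3.348
Σt over all 9·10 pixels = 1372448/6375 ≈ 215.2859608
V = pitch²·Σt = 0.76²·1372448/6375 = 124.349

t(4,0)=3.348 V=124.349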